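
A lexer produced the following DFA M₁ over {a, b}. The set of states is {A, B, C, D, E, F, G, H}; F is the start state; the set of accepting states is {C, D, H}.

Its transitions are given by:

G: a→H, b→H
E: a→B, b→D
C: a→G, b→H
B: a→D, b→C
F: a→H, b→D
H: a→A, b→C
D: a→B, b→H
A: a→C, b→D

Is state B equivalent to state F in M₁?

First remove the unreachable states {E}; 7 states remain.
Start with accepting vs non-accepting: {C,D,H} | {A,B,F,G}.
The partition is now stable with 2 blocks: {C,D,H} | {A,B,F,G}.
B and F lie in the same block of the stable partition, so they are equivalent — no string distinguishes them.

Yes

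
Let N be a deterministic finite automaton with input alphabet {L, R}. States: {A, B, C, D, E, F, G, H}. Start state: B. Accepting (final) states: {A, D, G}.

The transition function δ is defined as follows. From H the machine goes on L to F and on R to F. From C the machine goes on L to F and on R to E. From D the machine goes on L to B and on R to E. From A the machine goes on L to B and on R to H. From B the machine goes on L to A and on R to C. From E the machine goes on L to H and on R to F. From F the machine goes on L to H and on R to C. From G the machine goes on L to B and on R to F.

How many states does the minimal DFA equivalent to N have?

Reachable states from the start: {A,B,C,E,F,H}. Unreachable: {D,G} — drop them.
P0 = {A} | {B,C,E,F,H}.
Refine {B,C,E,F,H} on symbol L: members go to different blocks, giving {C,E,F,H} and {B}.
No further refinement is possible. Final partition (3 blocks): {A} | {C,E,F,H} | {B}.

3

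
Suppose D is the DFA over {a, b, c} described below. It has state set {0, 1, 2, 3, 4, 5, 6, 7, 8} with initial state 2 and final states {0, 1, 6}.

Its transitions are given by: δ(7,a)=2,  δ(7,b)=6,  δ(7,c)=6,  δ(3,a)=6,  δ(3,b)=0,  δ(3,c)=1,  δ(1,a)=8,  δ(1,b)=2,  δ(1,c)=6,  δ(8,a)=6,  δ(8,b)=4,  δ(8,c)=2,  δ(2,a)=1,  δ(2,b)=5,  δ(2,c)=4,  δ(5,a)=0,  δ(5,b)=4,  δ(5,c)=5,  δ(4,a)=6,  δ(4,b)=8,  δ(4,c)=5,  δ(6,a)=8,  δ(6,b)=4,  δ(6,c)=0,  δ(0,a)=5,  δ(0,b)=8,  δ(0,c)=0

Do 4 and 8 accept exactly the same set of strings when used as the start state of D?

Yes

Reachable states from the start: {0,1,2,4,5,6,8}. Unreachable: {3,7} — drop them.
P0 = {0,1,6} | {2,4,5,8}.
The partition is now stable with 2 blocks: {0,1,6} | {2,4,5,8}.
4 and 8 lie in the same block of the stable partition, so they are equivalent — no string distinguishes them.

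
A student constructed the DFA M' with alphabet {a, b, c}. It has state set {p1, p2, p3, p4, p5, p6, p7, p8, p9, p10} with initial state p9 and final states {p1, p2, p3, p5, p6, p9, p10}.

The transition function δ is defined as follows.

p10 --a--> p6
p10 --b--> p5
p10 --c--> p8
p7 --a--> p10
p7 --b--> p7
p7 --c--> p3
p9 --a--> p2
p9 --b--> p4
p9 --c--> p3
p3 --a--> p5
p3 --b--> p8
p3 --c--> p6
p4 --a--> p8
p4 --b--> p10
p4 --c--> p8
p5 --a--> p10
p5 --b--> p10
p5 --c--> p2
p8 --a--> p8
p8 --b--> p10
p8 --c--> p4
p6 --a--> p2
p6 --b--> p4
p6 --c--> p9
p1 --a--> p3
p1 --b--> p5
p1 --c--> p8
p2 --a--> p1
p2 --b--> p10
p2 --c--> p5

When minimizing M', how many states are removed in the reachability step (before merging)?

Starting at p9 and following transitions, the reachable set is {p1, p2, p3, p4, p5, p6, p8, p9, p10}. That leaves p7 unreachable — 1 in total.

1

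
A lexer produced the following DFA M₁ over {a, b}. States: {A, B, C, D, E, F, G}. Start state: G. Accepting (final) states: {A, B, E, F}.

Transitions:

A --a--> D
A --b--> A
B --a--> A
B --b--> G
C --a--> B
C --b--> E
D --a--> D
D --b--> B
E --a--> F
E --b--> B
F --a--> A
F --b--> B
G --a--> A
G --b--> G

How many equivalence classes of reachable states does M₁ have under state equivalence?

First remove the unreachable states {C,E,F}; 4 states remain.
P0 = {A,B} | {D,G}.
Refine {A,B} on symbol a: members go to different blocks, giving {A} and {B}.
Refine {D,G} on symbol a: members go to different blocks, giving {D} and {G}.
Stable partition: {A} | {D} | {B} | {G} — 4 equivalence classes.

4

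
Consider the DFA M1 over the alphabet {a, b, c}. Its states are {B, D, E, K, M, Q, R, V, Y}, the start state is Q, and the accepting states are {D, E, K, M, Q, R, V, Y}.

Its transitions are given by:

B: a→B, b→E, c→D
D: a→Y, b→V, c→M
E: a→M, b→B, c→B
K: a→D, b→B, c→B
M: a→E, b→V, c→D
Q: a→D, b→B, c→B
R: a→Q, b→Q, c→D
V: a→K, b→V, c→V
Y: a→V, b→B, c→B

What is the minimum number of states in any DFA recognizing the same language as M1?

3

Reachable states from the start: {B,D,E,K,M,Q,V,Y}. Unreachable: {R} — drop them.
Start with accepting vs non-accepting: {D,E,K,M,Q,V,Y} | {B}.
Split {D,E,K,M,Q,V,Y} by δ(·,b) → {E,K,Q,Y} and {D,M,V}.
No further refinement is possible. Final partition (3 blocks): {E,K,Q,Y} | {B} | {D,M,V}.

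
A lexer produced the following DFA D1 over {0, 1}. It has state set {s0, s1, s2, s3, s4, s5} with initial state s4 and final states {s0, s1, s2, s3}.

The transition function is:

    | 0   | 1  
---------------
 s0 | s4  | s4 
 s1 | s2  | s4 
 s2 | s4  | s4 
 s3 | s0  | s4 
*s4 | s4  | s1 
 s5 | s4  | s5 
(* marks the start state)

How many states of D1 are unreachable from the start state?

Starting at s4 and following transitions, the reachable set is {s1, s2, s4}. That leaves s0, s3, s5 unreachable — 3 in total.

3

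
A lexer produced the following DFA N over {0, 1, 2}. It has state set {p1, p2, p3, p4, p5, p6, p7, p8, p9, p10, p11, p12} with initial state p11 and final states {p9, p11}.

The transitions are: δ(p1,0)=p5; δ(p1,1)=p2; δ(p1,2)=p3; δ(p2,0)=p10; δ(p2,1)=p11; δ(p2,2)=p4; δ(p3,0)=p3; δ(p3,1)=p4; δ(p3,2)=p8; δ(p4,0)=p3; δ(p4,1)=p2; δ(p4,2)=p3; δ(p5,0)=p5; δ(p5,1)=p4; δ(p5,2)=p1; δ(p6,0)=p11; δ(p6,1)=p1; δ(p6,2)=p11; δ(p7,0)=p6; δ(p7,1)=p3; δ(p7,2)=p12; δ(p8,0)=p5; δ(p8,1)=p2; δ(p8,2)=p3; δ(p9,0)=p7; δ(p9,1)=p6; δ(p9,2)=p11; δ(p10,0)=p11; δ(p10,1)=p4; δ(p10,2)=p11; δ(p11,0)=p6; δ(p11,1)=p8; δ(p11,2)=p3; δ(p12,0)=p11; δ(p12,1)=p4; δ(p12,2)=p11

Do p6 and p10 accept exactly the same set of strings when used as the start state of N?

First remove the unreachable states {p7,p9,p12}; 9 states remain.
P0 = {p11} | {p1,p2,p3,p4,p5,p6,p8,p10}.
Split {p1,p2,p3,p4,p5,p6,p8,p10} by δ(·,0) → {p1,p2,p3,p4,p5,p8} and {p6,p10}.
Refine {p1,p2,p3,p4,p5,p8} on symbol 0: members go to different blocks, giving {p1,p3,p4,p5,p8} and {p2}.
On input 1, block {p1,p3,p4,p5,p8} splits into {p1,p4,p8} and {p3,p5}.
Stable partition: {p11} | {p1,p4,p8} | {p6,p10} | {p2} | {p3,p5} — 5 equivalence classes.
p6 and p10 lie in the same block of the stable partition, so they are equivalent — no string distinguishes them.

Yes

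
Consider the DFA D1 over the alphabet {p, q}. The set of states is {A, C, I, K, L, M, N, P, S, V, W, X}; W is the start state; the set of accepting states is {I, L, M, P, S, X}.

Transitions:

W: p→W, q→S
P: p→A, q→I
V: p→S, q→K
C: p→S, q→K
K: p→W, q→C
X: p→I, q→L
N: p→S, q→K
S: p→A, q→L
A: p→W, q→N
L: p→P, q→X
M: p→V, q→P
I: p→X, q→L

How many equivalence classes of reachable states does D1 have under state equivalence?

7

First remove the unreachable states {M,V}; 10 states remain.
Initial partition by acceptance: {I,L,P,S,X} | {A,C,K,N,W}.
On input p, block {I,L,P,S,X} splits into {I,L,X} and {P,S}.
On input p, block {I,L,X} splits into {I,X} and {L}.
On input p, block {A,C,K,N,W} splits into {A,K,W} and {C,N}.
Split {A,K,W} by δ(·,q) → {A,K} and {W}.
Split {P,S} by δ(·,q) → {P} and {S}.
The partition is now stable with 7 blocks: {I,X} | {A,K} | {P} | {L} | {C,N} | {W} | {S}.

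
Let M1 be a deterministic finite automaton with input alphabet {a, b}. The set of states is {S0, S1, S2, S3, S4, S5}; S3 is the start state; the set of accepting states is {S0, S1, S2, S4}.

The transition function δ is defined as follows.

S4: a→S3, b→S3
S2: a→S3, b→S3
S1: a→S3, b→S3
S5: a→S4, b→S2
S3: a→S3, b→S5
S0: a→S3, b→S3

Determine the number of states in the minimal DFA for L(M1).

3

Reachable states from the start: {S2,S3,S4,S5}. Unreachable: {S0,S1} — drop them.
Initial partition by acceptance: {S2,S4} | {S3,S5}.
On input a, block {S3,S5} splits into {S3} and {S5}.
The partition is now stable with 3 blocks: {S2,S4} | {S3} | {S5}.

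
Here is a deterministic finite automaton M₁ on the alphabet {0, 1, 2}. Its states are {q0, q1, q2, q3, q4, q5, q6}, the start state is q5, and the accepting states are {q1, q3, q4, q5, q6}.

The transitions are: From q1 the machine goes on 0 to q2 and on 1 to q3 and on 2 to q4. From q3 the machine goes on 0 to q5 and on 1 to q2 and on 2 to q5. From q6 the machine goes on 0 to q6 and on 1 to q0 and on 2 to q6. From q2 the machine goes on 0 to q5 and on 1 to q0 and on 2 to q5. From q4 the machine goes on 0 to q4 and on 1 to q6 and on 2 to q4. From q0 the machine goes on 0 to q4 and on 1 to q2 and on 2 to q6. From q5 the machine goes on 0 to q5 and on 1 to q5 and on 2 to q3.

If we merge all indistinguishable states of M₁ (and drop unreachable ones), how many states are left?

6

States {q1} cannot be reached from the start state, so discard them.
P0 = {q3,q4,q5,q6} | {q0,q2}.
On input 1, block {q3,q4,q5,q6} splits into {q3,q6} and {q4,q5}.
On input 0, block {q3,q6} splits into {q3} and {q6}.
Refine {q0,q2} on symbol 2: members go to different blocks, giving {q0} and {q2}.
Split {q4,q5} by δ(·,1) → {q4} and {q5}.
The partition is now stable with 6 blocks: {q3} | {q0} | {q4} | {q6} | {q2} | {q5}.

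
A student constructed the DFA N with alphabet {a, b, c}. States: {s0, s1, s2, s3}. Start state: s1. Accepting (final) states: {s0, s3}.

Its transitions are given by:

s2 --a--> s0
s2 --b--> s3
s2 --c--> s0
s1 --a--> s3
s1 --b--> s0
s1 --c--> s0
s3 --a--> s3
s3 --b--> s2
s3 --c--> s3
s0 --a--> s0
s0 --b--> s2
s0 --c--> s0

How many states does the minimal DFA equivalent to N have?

2

All states are reachable from the start state.
Initial partition by acceptance: {s0,s3} | {s1,s2}.
No further refinement is possible. Final partition (2 blocks): {s0,s3} | {s1,s2}.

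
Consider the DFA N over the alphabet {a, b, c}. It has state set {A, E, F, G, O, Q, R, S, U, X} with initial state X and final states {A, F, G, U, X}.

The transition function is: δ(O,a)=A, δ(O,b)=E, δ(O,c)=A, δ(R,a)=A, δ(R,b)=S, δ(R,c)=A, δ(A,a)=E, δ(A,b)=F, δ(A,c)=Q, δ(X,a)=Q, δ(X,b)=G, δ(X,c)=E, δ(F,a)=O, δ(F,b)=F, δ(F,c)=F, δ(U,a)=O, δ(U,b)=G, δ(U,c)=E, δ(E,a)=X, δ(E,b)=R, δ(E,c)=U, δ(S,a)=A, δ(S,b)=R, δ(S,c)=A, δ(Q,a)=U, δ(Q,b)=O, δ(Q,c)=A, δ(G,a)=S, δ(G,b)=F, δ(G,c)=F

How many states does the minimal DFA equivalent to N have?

3

P0 = {A,F,G,U,X} | {E,O,Q,R,S}.
Split {A,F,G,U,X} by δ(·,c) → {A,U,X} and {F,G}.
Stable partition: {A,U,X} | {E,O,Q,R,S} | {F,G} — 3 equivalence classes.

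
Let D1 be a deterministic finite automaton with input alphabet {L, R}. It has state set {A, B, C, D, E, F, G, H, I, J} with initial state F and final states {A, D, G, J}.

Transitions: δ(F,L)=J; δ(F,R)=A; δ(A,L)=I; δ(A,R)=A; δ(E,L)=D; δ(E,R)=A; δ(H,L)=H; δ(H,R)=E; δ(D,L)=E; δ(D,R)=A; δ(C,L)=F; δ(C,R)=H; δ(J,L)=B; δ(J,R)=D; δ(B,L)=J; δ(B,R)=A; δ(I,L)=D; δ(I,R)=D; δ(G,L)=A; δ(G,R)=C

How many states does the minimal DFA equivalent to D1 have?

2

States {C,G,H} cannot be reached from the start state, so discard them.
Start with accepting vs non-accepting: {A,D,J} | {B,E,F,I}.
No further refinement is possible. Final partition (2 blocks): {A,D,J} | {B,E,F,I}.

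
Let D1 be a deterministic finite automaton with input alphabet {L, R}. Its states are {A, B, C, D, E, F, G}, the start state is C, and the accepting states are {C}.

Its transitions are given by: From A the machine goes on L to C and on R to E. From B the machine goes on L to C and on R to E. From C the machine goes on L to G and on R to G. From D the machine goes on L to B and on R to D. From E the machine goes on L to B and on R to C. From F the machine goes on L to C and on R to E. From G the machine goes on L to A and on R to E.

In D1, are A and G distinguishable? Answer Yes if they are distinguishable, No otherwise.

Reachable states from the start: {A,B,C,E,G}. Unreachable: {D,F} — drop them.
Start with accepting vs non-accepting: {C} | {A,B,E,G}.
On input L, block {A,B,E,G} splits into {A,B} and {E,G}.
Split {E,G} by δ(·,R) → {E} and {G}.
The partition is now stable with 4 blocks: {C} | {A,B} | {E} | {G}.
A and G end up in different blocks, so they are distinguishable. For instance, the string 'L' is accepted from only A.

Yes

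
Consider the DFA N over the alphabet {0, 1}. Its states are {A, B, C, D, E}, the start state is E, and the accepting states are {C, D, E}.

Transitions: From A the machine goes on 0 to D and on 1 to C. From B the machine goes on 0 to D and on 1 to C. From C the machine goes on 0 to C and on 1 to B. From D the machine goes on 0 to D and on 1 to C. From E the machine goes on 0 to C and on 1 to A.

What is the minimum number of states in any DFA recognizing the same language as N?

Every state is reachable, so we keep all 5.
P0 = {C,D,E} | {A,B}.
Split {C,D,E} by δ(·,1) → {C,E} and {D}.
The partition is now stable with 3 blocks: {C,E} | {A,B} | {D}.

3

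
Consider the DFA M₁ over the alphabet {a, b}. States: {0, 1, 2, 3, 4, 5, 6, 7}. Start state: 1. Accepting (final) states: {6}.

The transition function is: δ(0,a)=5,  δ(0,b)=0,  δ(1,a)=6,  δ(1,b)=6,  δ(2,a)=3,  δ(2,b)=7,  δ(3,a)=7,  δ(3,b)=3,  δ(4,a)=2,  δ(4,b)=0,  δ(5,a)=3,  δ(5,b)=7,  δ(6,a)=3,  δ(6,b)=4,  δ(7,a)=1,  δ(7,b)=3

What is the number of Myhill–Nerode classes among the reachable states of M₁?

All states are reachable from the start state.
P0 = {6} | {0,1,2,3,4,5,7}.
Split {0,1,2,3,4,5,7} by δ(·,a) → {0,2,3,4,5,7} and {1}.
On input a, block {0,2,3,4,5,7} splits into {0,2,3,4,5} and {7}.
Split {0,2,3,4,5} by δ(·,a) → {0,2,4,5} and {3}.
On input a, block {0,2,4,5} splits into {0,4} and {2,5}.
The partition is now stable with 6 blocks: {6} | {0,4} | {1} | {7} | {3} | {2,5}.

6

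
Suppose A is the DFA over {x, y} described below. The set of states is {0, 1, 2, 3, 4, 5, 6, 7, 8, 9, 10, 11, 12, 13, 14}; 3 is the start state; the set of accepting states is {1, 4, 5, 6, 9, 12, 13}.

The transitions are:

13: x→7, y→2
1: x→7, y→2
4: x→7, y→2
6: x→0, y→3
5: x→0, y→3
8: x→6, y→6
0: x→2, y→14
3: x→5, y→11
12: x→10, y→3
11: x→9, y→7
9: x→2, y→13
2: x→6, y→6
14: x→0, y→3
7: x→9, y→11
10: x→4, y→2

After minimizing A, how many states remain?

States {1,4,8,10,12} cannot be reached from the start state, so discard them.
Initial partition by acceptance: {5,6,9,13} | {0,2,3,7,11,14}.
Refine {5,6,9,13} on symbol y: members go to different blocks, giving {5,6,13} and {9}.
Split {0,2,3,7,11,14} by δ(·,x) → {0,14} and {2,3} and {7,11}.
Refine {5,6,13} on symbol x: members go to different blocks, giving {5,6} and {13}.
Split {0,14} by δ(·,x) → {0} and {14}.
Split {2,3} by δ(·,y) → {2} and {3}.
No further refinement is possible. Final partition (8 blocks): {5,6} | {0} | {9} | {2} | {7,11} | {13} | {14} | {3}.

8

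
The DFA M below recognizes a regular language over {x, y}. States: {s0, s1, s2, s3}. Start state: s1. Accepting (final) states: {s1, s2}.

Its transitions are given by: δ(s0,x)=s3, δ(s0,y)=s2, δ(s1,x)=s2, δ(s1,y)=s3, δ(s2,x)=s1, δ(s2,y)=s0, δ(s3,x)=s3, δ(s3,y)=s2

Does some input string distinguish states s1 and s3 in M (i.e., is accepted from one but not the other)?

Yes

Initial partition by acceptance: {s1,s2} | {s0,s3}.
No further refinement is possible. Final partition (2 blocks): {s1,s2} | {s0,s3}.
s1 and s3 end up in different blocks, so they are distinguishable. For instance, the string 'ε' is accepted from only s1.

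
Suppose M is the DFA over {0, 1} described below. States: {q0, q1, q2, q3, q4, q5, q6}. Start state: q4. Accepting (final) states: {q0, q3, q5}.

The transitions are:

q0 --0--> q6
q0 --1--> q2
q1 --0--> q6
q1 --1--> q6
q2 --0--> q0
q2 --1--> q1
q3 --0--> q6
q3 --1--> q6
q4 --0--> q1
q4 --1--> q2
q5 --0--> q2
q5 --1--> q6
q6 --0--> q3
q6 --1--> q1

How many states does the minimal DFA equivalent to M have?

Reachable states from the start: {q0,q1,q2,q3,q4,q6}. Unreachable: {q5} — drop them.
Initial partition by acceptance: {q0,q3} | {q1,q2,q4,q6}.
On input 0, block {q1,q2,q4,q6} splits into {q1,q4} and {q2,q6}.
Split {q1,q4} by δ(·,0) → {q1} and {q4}.
The partition is now stable with 4 blocks: {q0,q3} | {q1} | {q2,q6} | {q4}.

4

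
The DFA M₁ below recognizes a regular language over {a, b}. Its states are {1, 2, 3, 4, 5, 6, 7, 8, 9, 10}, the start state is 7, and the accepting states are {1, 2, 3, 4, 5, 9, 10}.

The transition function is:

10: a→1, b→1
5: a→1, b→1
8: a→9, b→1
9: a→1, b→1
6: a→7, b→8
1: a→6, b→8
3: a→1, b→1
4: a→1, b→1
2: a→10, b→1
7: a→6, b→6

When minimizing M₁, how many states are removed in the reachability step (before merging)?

5

No path from 7 leads to 2, 3, 4, 5, 10; the other 5 states are all reachable.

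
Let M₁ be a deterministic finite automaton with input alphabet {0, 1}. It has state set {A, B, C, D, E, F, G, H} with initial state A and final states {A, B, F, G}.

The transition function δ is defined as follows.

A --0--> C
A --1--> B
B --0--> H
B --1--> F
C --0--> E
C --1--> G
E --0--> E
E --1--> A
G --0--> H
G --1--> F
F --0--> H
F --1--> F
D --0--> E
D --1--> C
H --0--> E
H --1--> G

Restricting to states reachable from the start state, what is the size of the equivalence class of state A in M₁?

4

First remove the unreachable states {D}; 7 states remain.
P0 = {A,B,F,G} | {C,E,H}.
The partition is now stable with 2 blocks: {A,B,F,G} | {C,E,H}.
State A belongs to the block {A,B,F,G}, which has 4 states.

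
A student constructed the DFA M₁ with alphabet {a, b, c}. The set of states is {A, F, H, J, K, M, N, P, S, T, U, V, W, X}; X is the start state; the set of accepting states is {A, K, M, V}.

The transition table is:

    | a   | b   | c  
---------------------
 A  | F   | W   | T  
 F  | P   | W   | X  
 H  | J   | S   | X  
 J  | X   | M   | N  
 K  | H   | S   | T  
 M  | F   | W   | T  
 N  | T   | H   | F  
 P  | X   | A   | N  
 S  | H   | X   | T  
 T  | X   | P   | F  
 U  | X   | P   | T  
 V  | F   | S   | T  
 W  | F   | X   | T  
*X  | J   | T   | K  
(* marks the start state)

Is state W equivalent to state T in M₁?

Reachable states from the start: {A,F,H,J,K,M,N,P,S,T,W,X}. Unreachable: {U,V} — drop them.
Initial partition by acceptance: {A,K,M} | {F,H,J,N,P,S,T,W,X}.
On input b, block {F,H,J,N,P,S,T,W,X} splits into {F,H,N,S,T,W,X} and {J,P}.
Refine {F,H,N,S,T,W,X} on symbol a: members go to different blocks, giving {N,S,T,W} and {F,H,X}.
Refine {N,S,T,W} on symbol a: members go to different blocks, giving {S,T,W} and {N}.
On input b, block {S,T,W} splits into {S,W} and {T}.
Refine {F,H,X} on symbol b: members go to different blocks, giving {F,H} and {X}.
Stable partition: {A,K,M} | {S,W} | {J,P} | {F,H} | {N} | {T} | {X} — 7 equivalence classes.
W and T end up in different blocks, so they are distinguishable. For instance, the string 'ac' is accepted from only T.

No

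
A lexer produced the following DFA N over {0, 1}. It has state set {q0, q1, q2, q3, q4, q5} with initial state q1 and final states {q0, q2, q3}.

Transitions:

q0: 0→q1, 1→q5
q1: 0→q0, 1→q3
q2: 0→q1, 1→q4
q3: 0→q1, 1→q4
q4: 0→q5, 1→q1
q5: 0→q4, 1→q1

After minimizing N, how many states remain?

3

First remove the unreachable states {q2}; 5 states remain.
P0 = {q0,q3} | {q1,q4,q5}.
Split {q1,q4,q5} by δ(·,0) → {q4,q5} and {q1}.
The partition is now stable with 3 blocks: {q0,q3} | {q4,q5} | {q1}.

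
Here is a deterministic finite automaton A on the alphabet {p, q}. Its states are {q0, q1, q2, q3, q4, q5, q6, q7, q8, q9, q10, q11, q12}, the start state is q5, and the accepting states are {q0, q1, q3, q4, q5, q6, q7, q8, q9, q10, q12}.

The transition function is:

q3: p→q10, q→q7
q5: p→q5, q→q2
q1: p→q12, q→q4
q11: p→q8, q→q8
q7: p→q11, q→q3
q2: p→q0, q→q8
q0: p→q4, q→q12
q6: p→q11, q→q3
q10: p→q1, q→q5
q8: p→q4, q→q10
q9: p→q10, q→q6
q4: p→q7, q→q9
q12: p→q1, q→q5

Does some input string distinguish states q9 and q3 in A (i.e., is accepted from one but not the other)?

Every state is reachable, so we keep all 13.
P0 = {q0,q1,q3,q4,q5,q6,q7,q8,q9,q10,q12} | {q2,q11}.
On input p, block {q0,q1,q3,q4,q5,q6,q7,q8,q9,q10,q12} splits into {q0,q1,q3,q4,q5,q8,q9,q10,q12} and {q6,q7}.
Refine {q0,q1,q3,q4,q5,q8,q9,q10,q12} on symbol p: members go to different blocks, giving {q0,q1,q3,q5,q8,q9,q10,q12} and {q4}.
Refine {q0,q1,q3,q5,q8,q9,q10,q12} on symbol p: members go to different blocks, giving {q1,q3,q5,q9,q10,q12} and {q0,q8}.
On input q, block {q1,q3,q5,q9,q10,q12} splits into {q3,q9} and {q10,q12} and {q1} and {q5}.
No further refinement is possible. Final partition (8 blocks): {q3,q9} | {q2,q11} | {q6,q7} | {q4} | {q0,q8} | {q10,q12} | {q1} | {q5}.
q9 and q3 lie in the same block of the stable partition, so they are equivalent — no string distinguishes them.

No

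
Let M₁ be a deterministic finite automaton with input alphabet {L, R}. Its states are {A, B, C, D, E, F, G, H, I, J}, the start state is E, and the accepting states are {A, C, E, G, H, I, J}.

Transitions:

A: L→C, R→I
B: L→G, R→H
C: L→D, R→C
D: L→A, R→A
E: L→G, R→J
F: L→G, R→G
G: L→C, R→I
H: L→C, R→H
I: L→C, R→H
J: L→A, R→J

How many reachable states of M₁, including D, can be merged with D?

States {B,F} cannot be reached from the start state, so discard them.
Initial partition by acceptance: {A,C,E,G,H,I,J} | {D}.
Split {A,C,E,G,H,I,J} by δ(·,L) → {A,E,G,H,I,J} and {C}.
On input L, block {A,E,G,H,I,J} splits into {A,G,H,I} and {E,J}.
No further refinement is possible. Final partition (4 blocks): {A,G,H,I} | {D} | {C} | {E,J}.
The equivalence class containing D is {D}, of size 1.

1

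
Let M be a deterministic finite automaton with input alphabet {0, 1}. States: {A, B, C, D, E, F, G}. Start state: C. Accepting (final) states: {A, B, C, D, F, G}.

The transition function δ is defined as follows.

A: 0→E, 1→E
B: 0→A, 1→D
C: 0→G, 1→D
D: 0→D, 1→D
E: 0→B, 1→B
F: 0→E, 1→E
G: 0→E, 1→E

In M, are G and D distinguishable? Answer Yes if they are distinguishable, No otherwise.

First remove the unreachable states {F}; 6 states remain.
Initial partition by acceptance: {A,B,C,D,G} | {E}.
Split {A,B,C,D,G} by δ(·,0) → {B,C,D} and {A,G}.
Refine {B,C,D} on symbol 0: members go to different blocks, giving {B,C} and {D}.
The partition is now stable with 4 blocks: {B,C} | {E} | {A,G} | {D}.
G and D end up in different blocks, so they are distinguishable. For instance, the string '0' is accepted from only D.

Yes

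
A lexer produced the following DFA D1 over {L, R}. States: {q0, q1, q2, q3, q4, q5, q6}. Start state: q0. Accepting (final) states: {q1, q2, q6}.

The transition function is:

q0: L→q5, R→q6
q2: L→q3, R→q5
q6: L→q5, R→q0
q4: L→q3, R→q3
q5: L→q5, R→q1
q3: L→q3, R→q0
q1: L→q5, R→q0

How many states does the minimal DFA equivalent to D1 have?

2

States {q2,q3,q4} cannot be reached from the start state, so discard them.
Start with accepting vs non-accepting: {q1,q6} | {q0,q5}.
The partition is now stable with 2 blocks: {q1,q6} | {q0,q5}.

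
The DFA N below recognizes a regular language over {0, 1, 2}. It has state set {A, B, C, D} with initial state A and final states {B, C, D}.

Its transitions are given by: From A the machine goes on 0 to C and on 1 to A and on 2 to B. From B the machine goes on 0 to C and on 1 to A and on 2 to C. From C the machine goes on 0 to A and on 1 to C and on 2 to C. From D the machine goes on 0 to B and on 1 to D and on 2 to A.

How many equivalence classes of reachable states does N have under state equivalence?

States {D} cannot be reached from the start state, so discard them.
Start with accepting vs non-accepting: {B,C} | {A}.
Refine {B,C} on symbol 0: members go to different blocks, giving {B} and {C}.
No further refinement is possible. Final partition (3 blocks): {B} | {A} | {C}.

3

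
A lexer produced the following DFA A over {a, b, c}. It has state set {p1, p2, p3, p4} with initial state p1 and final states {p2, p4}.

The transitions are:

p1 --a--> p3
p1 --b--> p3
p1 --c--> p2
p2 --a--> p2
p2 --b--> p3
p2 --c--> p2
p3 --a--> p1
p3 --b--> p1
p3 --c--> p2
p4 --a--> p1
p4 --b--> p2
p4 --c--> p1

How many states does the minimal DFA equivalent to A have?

First remove the unreachable states {p4}; 3 states remain.
P0 = {p2} | {p1,p3}.
The partition is now stable with 2 blocks: {p2} | {p1,p3}.

2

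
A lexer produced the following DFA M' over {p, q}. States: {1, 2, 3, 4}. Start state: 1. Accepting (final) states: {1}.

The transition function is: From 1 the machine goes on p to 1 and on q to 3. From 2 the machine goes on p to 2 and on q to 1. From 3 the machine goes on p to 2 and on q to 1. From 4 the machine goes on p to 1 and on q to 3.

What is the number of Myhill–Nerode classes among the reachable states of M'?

States {4} cannot be reached from the start state, so discard them.
Start with accepting vs non-accepting: {1} | {2,3}.
Stable partition: {1} | {2,3} — 2 equivalence classes.

2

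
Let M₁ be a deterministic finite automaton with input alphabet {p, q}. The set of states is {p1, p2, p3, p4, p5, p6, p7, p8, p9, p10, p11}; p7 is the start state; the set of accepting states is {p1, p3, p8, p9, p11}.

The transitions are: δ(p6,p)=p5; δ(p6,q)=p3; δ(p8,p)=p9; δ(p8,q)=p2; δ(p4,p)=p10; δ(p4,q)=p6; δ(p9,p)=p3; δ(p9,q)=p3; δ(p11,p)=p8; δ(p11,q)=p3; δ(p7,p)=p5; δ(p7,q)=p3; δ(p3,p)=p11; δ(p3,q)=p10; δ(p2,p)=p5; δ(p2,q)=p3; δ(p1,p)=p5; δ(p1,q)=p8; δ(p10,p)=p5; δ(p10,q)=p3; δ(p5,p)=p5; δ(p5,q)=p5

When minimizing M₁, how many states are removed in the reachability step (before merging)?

No path from p7 leads to p1, p4, p6; the other 8 states are all reachable.

3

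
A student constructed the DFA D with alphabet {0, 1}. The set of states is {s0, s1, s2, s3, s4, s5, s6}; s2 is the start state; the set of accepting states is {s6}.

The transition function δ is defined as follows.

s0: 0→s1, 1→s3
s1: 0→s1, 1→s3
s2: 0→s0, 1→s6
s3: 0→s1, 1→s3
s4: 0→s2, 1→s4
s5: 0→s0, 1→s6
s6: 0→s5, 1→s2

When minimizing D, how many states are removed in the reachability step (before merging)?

Starting at s2 and following transitions, the reachable set is {s0, s1, s2, s3, s5, s6}. That leaves s4 unreachable — 1 in total.

1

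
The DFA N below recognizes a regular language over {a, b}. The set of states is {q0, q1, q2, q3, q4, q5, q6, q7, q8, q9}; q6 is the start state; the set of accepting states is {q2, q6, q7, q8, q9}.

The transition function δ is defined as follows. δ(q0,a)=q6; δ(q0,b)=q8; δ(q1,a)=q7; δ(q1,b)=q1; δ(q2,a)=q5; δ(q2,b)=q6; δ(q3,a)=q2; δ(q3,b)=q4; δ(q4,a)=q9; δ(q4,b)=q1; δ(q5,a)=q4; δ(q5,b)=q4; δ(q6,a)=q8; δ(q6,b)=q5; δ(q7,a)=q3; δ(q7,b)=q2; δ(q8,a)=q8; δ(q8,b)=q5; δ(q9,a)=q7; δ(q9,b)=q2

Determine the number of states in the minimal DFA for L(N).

8

First remove the unreachable states {q0}; 9 states remain.
P0 = {q2,q6,q7,q8,q9} | {q1,q3,q4,q5}.
On input a, block {q2,q6,q7,q8,q9} splits into {q6,q8,q9} and {q2,q7}.
Refine {q6,q8,q9} on symbol a: members go to different blocks, giving {q6,q8} and {q9}.
Split {q1,q3,q4,q5} by δ(·,a) → {q1,q3} and {q4} and {q5}.
On input b, block {q1,q3} splits into {q1} and {q3}.
Split {q2,q7} by δ(·,a) → {q2} and {q7}.
Stable partition: {q6,q8} | {q1} | {q2} | {q9} | {q4} | {q5} | {q3} | {q7} — 8 equivalence classes.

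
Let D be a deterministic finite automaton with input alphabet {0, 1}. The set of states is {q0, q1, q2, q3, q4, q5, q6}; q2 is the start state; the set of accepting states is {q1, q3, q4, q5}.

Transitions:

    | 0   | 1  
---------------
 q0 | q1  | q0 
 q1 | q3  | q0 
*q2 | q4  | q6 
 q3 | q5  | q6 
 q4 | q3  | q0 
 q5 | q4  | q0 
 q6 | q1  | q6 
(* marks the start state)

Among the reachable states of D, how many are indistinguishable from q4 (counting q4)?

4

Every state is reachable, so we keep all 7.
P0 = {q1,q3,q4,q5} | {q0,q2,q6}.
Stable partition: {q1,q3,q4,q5} | {q0,q2,q6} — 2 equivalence classes.
The equivalence class containing q4 is {q1,q3,q4,q5}, of size 4.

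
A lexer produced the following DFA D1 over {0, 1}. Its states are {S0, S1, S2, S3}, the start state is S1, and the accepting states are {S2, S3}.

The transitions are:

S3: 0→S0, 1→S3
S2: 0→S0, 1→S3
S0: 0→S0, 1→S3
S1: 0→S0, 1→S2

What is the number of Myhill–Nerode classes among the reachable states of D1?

2

Every state is reachable, so we keep all 4.
P0 = {S2,S3} | {S0,S1}.
Stable partition: {S2,S3} | {S0,S1} — 2 equivalence classes.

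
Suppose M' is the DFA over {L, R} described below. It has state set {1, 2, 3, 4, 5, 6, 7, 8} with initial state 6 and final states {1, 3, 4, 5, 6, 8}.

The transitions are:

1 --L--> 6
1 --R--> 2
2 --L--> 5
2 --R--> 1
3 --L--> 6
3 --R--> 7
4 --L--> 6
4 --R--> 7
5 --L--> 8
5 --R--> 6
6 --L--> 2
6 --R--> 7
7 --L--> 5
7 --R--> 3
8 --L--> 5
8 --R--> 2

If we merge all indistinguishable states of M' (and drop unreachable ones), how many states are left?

5

First remove the unreachable states {4}; 7 states remain.
P0 = {1,3,5,6,8} | {2,7}.
Split {1,3,5,6,8} by δ(·,L) → {1,3,5,8} and {6}.
Refine {1,3,5,8} on symbol L: members go to different blocks, giving {1,3} and {5,8}.
Split {5,8} by δ(·,R) → {5} and {8}.
Stable partition: {1,3} | {2,7} | {6} | {5} | {8} — 5 equivalence classes.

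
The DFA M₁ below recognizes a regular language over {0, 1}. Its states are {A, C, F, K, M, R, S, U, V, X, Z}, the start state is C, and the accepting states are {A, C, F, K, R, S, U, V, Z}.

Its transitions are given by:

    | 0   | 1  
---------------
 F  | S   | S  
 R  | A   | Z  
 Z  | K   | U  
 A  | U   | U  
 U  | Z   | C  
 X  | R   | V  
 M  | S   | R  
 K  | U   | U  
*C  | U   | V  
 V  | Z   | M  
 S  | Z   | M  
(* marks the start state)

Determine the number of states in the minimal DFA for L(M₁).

7

First remove the unreachable states {F,X}; 9 states remain.
Initial partition by acceptance: {A,C,K,R,S,U,V,Z} | {M}.
Refine {A,C,K,R,S,U,V,Z} on symbol 1: members go to different blocks, giving {A,C,K,R,U,Z} and {S,V}.
On input 1, block {A,C,K,R,U,Z} splits into {A,K,R,U,Z} and {C}.
Refine {A,K,R,U,Z} on symbol 1: members go to different blocks, giving {A,K,R,Z} and {U}.
On input 0, block {A,K,R,Z} splits into {A,K} and {R,Z}.
Refine {R,Z} on symbol 1: members go to different blocks, giving {Z} and {R}.
No further refinement is possible. Final partition (7 blocks): {A,K} | {M} | {S,V} | {C} | {U} | {Z} | {R}.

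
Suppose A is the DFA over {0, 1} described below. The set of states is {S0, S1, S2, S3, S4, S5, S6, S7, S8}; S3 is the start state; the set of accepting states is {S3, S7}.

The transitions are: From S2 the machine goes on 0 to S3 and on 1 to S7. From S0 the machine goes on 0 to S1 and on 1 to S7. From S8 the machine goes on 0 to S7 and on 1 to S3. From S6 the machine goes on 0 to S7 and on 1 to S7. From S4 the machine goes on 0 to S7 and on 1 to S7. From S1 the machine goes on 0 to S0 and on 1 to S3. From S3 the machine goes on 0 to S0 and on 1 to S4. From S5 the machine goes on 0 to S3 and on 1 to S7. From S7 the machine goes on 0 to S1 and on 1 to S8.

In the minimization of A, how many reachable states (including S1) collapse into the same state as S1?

States {S2,S5,S6} cannot be reached from the start state, so discard them.
Start with accepting vs non-accepting: {S3,S7} | {S0,S1,S4,S8}.
Split {S0,S1,S4,S8} by δ(·,0) → {S0,S1} and {S4,S8}.
The partition is now stable with 3 blocks: {S3,S7} | {S0,S1} | {S4,S8}.
The equivalence class containing S1 is {S0,S1}, of size 2.

2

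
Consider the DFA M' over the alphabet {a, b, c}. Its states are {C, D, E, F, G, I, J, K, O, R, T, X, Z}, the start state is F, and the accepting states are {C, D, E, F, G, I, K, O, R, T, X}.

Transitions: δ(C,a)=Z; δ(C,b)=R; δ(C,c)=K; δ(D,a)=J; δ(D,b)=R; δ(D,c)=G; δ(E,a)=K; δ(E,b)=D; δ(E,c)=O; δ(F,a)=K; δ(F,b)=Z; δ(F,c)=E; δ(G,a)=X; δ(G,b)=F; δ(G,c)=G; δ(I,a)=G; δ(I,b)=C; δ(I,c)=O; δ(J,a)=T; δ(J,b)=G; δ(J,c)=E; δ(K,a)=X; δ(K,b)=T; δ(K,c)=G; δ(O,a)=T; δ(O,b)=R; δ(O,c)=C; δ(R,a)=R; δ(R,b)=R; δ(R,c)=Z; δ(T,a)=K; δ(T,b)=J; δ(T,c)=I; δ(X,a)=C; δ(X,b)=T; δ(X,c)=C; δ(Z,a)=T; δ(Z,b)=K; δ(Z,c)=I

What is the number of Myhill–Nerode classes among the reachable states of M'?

Initial partition by acceptance: {C,D,E,F,G,I,K,O,R,T,X} | {J,Z}.
On input a, block {C,D,E,F,G,I,K,O,R,T,X} splits into {E,F,G,I,K,O,R,T,X} and {C,D}.
On input a, block {E,F,G,I,K,O,R,T,X} splits into {E,F,G,I,K,O,R,T} and {X}.
Split {E,F,G,I,K,O,R,T} by δ(·,a) → {E,F,I,O,R,T} and {G,K}.
Split {E,F,I,O,R,T} by δ(·,a) → {E,F,I,T} and {O,R}.
Split {E,F,I,T} by δ(·,b) → {F,T} and {E,I}.
Refine {O,R} on symbol a: members go to different blocks, giving {O} and {R}.
The partition is now stable with 8 blocks: {F,T} | {J,Z} | {C,D} | {X} | {G,K} | {O} | {E,I} | {R}.

8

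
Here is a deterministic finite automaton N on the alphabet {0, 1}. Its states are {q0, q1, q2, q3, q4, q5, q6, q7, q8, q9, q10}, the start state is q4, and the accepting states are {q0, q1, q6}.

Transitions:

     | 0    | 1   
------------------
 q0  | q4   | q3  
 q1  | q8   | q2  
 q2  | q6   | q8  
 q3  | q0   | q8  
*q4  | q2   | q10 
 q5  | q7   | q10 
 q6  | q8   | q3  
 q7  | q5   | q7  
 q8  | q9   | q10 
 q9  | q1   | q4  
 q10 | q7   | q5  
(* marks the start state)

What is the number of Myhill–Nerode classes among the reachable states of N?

P0 = {q0,q1,q6} | {q2,q3,q4,q5,q7,q8,q9,q10}.
On input 0, block {q2,q3,q4,q5,q7,q8,q9,q10} splits into {q4,q5,q7,q8,q10} and {q2,q3,q9}.
Refine {q4,q5,q7,q8,q10} on symbol 0: members go to different blocks, giving {q5,q7,q10} and {q4,q8}.
No further refinement is possible. Final partition (4 blocks): {q0,q1,q6} | {q5,q7,q10} | {q2,q3,q9} | {q4,q8}.

4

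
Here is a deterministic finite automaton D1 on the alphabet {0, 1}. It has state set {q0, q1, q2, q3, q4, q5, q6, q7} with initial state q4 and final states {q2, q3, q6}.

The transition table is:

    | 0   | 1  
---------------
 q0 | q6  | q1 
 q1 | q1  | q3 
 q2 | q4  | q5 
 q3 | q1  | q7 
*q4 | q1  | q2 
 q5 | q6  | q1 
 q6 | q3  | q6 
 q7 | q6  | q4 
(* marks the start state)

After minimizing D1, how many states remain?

Reachable states from the start: {q1,q2,q3,q4,q5,q6,q7}. Unreachable: {q0} — drop them.
Start with accepting vs non-accepting: {q2,q3,q6} | {q1,q4,q5,q7}.
On input 0, block {q2,q3,q6} splits into {q2,q3} and {q6}.
Split {q1,q4,q5,q7} by δ(·,0) → {q1,q4} and {q5,q7}.
The partition is now stable with 4 blocks: {q2,q3} | {q1,q4} | {q6} | {q5,q7}.

4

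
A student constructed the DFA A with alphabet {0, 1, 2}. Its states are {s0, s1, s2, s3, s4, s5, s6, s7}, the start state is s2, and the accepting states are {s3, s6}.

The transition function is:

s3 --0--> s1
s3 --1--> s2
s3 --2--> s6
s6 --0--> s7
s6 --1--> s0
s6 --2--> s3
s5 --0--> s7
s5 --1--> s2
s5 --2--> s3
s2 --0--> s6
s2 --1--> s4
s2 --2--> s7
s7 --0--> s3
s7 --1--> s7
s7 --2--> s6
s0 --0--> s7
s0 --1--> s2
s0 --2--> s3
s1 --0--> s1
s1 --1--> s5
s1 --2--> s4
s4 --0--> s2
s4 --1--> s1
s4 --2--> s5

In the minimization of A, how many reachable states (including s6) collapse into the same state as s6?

Initial partition by acceptance: {s3,s6} | {s0,s1,s2,s4,s5,s7}.
On input 0, block {s0,s1,s2,s4,s5,s7} splits into {s0,s1,s4,s5} and {s2,s7}.
On input 0, block {s3,s6} splits into {s3} and {s6}.
Split {s0,s1,s4,s5} by δ(·,0) → {s0,s4,s5} and {s1}.
Split {s0,s4,s5} by δ(·,1) → {s0,s5} and {s4}.
Split {s2,s7} by δ(·,0) → {s2} and {s7}.
No further refinement is possible. Final partition (7 blocks): {s3} | {s0,s5} | {s2} | {s6} | {s1} | {s4} | {s7}.
State s6 belongs to the block {s6}, which has 1 states.

1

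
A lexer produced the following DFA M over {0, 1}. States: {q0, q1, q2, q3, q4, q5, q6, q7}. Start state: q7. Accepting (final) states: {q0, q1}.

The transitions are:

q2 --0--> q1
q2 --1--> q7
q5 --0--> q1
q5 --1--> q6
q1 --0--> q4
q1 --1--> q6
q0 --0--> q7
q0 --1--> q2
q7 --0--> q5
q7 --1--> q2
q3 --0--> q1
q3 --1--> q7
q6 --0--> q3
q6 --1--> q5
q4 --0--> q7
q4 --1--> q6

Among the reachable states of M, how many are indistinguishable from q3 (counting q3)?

3

First remove the unreachable states {q0}; 7 states remain.
P0 = {q1} | {q2,q3,q4,q5,q6,q7}.
On input 0, block {q2,q3,q4,q5,q6,q7} splits into {q2,q3,q5} and {q4,q6,q7}.
Refine {q4,q6,q7} on symbol 0: members go to different blocks, giving {q6,q7} and {q4}.
No further refinement is possible. Final partition (4 blocks): {q1} | {q2,q3,q5} | {q6,q7} | {q4}.
The equivalence class containing q3 is {q2,q3,q5}, of size 3.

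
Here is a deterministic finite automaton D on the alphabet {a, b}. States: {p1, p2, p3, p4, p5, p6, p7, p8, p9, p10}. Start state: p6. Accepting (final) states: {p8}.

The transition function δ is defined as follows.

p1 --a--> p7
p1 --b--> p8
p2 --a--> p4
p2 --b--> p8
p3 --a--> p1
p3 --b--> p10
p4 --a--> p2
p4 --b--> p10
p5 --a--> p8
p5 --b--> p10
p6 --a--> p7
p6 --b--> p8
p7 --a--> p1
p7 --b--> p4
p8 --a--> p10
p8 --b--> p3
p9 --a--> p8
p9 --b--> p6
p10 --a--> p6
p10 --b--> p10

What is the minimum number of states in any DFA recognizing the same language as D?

3

States {p5,p9} cannot be reached from the start state, so discard them.
Start with accepting vs non-accepting: {p8} | {p1,p2,p3,p4,p6,p7,p10}.
Split {p1,p2,p3,p4,p6,p7,p10} by δ(·,b) → {p3,p4,p7,p10} and {p1,p2,p6}.
Stable partition: {p8} | {p3,p4,p7,p10} | {p1,p2,p6} — 3 equivalence classes.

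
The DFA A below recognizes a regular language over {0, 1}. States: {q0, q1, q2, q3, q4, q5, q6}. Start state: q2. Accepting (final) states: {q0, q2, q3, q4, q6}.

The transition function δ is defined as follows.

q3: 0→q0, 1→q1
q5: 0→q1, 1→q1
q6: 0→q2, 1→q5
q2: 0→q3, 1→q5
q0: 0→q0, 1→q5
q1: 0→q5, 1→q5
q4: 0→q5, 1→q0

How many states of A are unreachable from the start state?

No path from q2 leads to q4, q6; the other 5 states are all reachable.

2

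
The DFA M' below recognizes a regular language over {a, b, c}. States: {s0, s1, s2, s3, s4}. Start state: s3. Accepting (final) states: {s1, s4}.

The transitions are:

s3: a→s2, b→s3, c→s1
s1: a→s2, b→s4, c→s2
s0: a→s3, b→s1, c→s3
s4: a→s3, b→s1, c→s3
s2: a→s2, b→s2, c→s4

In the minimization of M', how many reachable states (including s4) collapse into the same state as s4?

2

First remove the unreachable states {s0}; 4 states remain.
Initial partition by acceptance: {s1,s4} | {s2,s3}.
The partition is now stable with 2 blocks: {s1,s4} | {s2,s3}.
The equivalence class containing s4 is {s1,s4}, of size 2.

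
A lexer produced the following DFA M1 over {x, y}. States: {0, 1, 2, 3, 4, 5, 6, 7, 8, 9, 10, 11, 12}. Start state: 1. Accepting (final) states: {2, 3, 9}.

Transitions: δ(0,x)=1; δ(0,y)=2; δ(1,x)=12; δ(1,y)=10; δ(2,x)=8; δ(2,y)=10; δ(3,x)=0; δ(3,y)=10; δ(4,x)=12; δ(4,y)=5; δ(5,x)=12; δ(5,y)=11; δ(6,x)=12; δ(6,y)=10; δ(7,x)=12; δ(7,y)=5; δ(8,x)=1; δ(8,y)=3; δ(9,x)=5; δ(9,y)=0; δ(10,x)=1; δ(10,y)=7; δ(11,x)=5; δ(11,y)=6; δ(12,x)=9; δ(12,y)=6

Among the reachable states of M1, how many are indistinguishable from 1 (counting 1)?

Reachable states from the start: {0,1,2,3,5,6,7,8,9,10,11,12}. Unreachable: {4} — drop them.
P0 = {2,3,9} | {0,1,5,6,7,8,10,11,12}.
On input x, block {0,1,5,6,7,8,10,11,12} splits into {0,1,5,6,7,8,10,11} and {12}.
Split {0,1,5,6,7,8,10,11} by δ(·,x) → {0,8,10,11} and {1,5,6,7}.
Refine {2,3,9} on symbol x: members go to different blocks, giving {2,3} and {9}.
Refine {0,8,10,11} on symbol y: members go to different blocks, giving {0,8} and {10,11}.
Split {1,5,6,7} by δ(·,y) → {1,5,6} and {7}.
Refine {10,11} on symbol y: members go to different blocks, giving {10} and {11}.
On input y, block {1,5,6} splits into {1,6} and {5}.
No further refinement is possible. Final partition (9 blocks): {2,3} | {0,8} | {12} | {1,6} | {9} | {10} | {7} | {11} | {5}.
State 1 belongs to the block {1,6}, which has 2 states.

2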